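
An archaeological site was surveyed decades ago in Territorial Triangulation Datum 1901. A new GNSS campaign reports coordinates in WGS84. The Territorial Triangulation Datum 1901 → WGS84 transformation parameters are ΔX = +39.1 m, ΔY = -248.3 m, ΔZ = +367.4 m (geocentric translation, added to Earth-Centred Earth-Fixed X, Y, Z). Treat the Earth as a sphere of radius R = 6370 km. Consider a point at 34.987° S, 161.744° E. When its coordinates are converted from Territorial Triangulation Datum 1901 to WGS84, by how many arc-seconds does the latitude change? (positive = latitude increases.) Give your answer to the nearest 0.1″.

sin φ = -0.573391, cos φ = 0.819282, sin λ = 0.313263, cos λ = -0.949666.
North component: ΔN = −sin φ cos λ·ΔX − sin φ sin λ·ΔY + cos φ·ΔZ = −(-0.573391)(-0.949666)(39.1) − (-0.573391)(0.313263)(-248.3) + (0.819282)(367.4) = 235.11 m.
1° of latitude spans πR/180 = 111177 m, so Δφ = 235.11 / 111177 × 3600 = 7.613″.

Δφ = 7.6″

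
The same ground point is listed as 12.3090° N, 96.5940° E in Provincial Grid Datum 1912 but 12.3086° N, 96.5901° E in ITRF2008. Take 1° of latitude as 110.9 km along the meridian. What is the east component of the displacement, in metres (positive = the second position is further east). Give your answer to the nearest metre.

Δφ = 12.3086° − 12.3090° = -0.0004°; Δλ = 96.5901° − 96.5940° = -0.0039°.
ΔN = Δφ × 110900 = -44.4 m; ΔE = Δλ × 110900 × cos(12.3090°) = -0.0039 × 110900 × 0.977012 = -422.6 m.

ΔE = -423 m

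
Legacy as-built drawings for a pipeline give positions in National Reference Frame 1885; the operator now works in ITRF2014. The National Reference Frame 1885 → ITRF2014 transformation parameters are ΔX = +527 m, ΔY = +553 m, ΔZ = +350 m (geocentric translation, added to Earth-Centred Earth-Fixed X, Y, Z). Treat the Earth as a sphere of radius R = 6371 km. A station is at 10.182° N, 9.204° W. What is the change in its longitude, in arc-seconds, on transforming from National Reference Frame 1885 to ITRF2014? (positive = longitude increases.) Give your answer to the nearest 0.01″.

Δλ = 20.73″

sin φ = 0.176776, cos φ = 0.984251, sin λ = -0.159950, cos λ = 0.987125.
East component: ΔE = −sin λ·ΔX + cos λ·ΔY = −(-0.159950)(527) + (0.987125)(553) = 630.17 m.
1° of latitude spans πR/180 = 111195 m; at latitude φ, 1° of longitude spans that × cos φ = 109443.7 m, so Δλ = 630.17 / 109443.7 × 3600 = 20.729″.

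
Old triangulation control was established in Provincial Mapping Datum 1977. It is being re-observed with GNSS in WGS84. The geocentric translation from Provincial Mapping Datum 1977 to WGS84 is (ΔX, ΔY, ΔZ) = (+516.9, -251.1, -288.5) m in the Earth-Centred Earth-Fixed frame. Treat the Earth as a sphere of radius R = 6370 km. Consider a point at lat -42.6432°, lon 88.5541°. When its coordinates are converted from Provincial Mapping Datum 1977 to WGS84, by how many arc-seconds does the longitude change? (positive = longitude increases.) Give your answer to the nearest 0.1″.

Δλ = -23.0″

sin φ = -0.677431, cos φ = 0.735587, sin λ = 0.999682, cos λ = 0.025233.
East component: ΔE = −sin λ·ΔX + cos λ·ΔY = −(0.999682)(516.9) + (0.025233)(-251.1) = -523.07 m.
1° of latitude spans πR/180 = 111177 m; at latitude φ, 1° of longitude spans that × cos φ = 81780.7 m, so Δλ = -523.07 / 81780.7 × 3600 = -23.026″.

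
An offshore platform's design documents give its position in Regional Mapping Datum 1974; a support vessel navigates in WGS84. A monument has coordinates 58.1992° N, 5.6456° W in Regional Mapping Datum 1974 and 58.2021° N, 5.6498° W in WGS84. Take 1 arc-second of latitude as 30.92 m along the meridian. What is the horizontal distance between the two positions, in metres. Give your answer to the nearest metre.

Δφ = 58.2021° − 58.1992° = +0.0029°; Δλ = -5.6498° − -5.6456° = -0.0042°.
1° of latitude = 3600 × 30.92 = 111312 m.
ΔN = Δφ × 111312 = 322.8 m; ΔE = Δλ × 111312 × cos(58.1992°) = -0.0042 × 111312 × 0.526968 = -246.4 m.
Distance = √(ΔE² + ΔN²) = √((-246.4)² + 322.8²) = 406.1 m.

406 m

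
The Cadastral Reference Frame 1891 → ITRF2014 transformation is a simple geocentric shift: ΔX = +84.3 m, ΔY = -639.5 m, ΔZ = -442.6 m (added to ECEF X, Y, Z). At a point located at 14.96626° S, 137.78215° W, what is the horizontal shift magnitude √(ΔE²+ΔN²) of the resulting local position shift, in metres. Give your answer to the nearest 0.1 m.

The local east axis at (φ, λ) is (−sin λ, cos λ, 0), so ΔE = −sin(-137.78215°)·84.3 + cos(-137.78215°)·(-639.5) = 530.26 m.
The local north axis is (−sin φ cos λ, −sin φ sin λ, cos φ), giving ΔN = -16.123 + 110.973 − 427.586 = -332.74 m.
Horizontal magnitude = √(ΔE² + ΔN²) = √(530.26² + (-332.74)²) = 626.01 m.

626.0 m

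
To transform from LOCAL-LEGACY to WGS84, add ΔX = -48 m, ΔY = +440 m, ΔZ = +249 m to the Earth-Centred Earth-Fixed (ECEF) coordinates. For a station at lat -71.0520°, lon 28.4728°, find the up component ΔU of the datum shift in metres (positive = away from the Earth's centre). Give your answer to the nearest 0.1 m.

The local up (radial) axis is (cos φ cos λ, cos φ sin λ, sin φ), giving ΔU = -13.701 + 68.113 − 235.508 = -181.10 m.

ΔU = -181.1 m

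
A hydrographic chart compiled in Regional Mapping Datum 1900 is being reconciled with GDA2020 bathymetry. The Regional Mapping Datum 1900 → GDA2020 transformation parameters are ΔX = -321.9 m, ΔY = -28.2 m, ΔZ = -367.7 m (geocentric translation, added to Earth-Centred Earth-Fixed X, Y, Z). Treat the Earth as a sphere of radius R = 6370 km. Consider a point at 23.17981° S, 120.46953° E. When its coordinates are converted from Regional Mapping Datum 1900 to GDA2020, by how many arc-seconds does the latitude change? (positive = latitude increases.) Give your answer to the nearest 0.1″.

Δφ = -9.2″

sin φ = -0.393618, cos φ = 0.919274, sin λ = 0.861899, cos λ = -0.507080.
North component: ΔN = −sin φ cos λ·ΔX − sin φ sin λ·ΔY + cos φ·ΔZ = −(-0.393618)(-0.507080)(-321.9) − (-0.393618)(0.861899)(-28.2) + (0.919274)(-367.7) = -283.33 m.
1° of latitude spans πR/180 = 111177 m, so Δφ = -283.33 / 111177 × 3600 = -9.175″.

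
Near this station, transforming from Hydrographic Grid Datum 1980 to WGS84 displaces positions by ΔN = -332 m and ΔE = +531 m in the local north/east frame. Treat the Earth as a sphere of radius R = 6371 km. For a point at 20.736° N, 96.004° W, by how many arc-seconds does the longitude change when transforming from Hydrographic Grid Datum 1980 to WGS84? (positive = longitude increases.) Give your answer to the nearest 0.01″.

Δλ = 18.38″

At latitude 20.736°, cos φ = 0.935222.
One radian of longitude at latitude φ spans R cos φ, so Δλ = ΔE / (R cos φ) = 531.0 / (6371000 × 0.935222) = 8.9119e-05 rad = 18.382″.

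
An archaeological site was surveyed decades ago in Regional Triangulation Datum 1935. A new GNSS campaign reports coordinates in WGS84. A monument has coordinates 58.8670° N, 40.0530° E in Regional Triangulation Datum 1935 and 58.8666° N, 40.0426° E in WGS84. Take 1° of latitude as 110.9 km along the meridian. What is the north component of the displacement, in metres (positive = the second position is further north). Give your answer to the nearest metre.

ΔN = -44 m

Δφ = 58.8666° − 58.8670° = -0.0004°; Δλ = 40.0426° − 40.0530° = -0.0104°.
ΔN = Δφ × 110900 = -44.4 m; ΔE = Δλ × 110900 × cos(58.8670°) = -0.0104 × 110900 × 0.517026 = -596.3 m.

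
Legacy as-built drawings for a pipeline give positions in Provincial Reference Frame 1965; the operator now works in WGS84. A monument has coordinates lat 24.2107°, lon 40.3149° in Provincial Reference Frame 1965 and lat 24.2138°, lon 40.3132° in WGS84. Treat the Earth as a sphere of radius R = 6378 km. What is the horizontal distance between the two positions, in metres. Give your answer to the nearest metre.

Δφ = 24.2138° − 24.2107° = +0.0031°; Δλ = 40.3132° − 40.3149° = -0.0017°.
1° along a meridian = πR/180 = 111317 m.
ΔN = Δφ × 111317 = 345.1 m; ΔE = Δλ × 111317 × cos(24.2107°) = -0.0017 × 111317 × 0.912044 = -172.6 m.
Distance = √(ΔE² + ΔN²) = √((-172.6)² + 345.1²) = 385.8 m.

386 m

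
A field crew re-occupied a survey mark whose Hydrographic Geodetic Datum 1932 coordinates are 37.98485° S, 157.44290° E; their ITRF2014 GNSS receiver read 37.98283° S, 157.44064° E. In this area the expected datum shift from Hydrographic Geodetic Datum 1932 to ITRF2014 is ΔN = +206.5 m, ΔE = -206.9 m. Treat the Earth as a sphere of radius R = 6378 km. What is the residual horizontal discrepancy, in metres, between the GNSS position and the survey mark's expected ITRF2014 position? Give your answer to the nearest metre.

20 m

Observed coordinate differences: Δφ = +0.00202°, Δλ = -0.00226°.
Converting to metres (1° lat = 111317 m, cos φ = 0.788174): observed ΔN = 224.9 m, observed ΔE = -198.3 m.
Subtracting the expected shift leaves a residual of 224.9 − (206.5) = 18.4 m north and -198.3 − (-206.9) = 8.6 m east.
Residual distance = √(18.4² + 8.6²) = 20.3 m.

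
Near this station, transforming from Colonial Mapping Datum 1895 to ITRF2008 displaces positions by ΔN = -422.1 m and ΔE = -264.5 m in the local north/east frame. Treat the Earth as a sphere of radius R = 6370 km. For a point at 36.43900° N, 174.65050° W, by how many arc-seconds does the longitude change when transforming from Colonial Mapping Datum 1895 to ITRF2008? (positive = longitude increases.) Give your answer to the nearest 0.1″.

At latitude 36.43900°, cos φ = 0.804490.
One radian of longitude at latitude φ spans R cos φ, so Δλ = ΔE / (R cos φ) = -264.5 / (6370000 × 0.804490) = -5.1614e-05 rad = -10.646″.

Δλ = -10.6″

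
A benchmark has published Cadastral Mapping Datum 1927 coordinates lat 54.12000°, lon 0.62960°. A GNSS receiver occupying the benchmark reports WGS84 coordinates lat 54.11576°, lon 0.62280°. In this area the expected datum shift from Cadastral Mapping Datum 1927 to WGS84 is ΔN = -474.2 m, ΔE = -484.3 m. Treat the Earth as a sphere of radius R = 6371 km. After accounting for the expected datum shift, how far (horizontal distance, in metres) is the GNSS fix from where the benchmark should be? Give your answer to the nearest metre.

41 m

Observed coordinate differences: Δφ = -0.00424°, Δλ = -0.00680°.
Converting to metres (1° lat = 111195 m, cos φ = 0.586090): observed ΔN = -471.5 m, observed ΔE = -443.2 m.
Subtracting the expected shift leaves a residual of -471.5 − (-474.2) = 2.7 m north and -443.2 − (-484.3) = 41.1 m east.
Residual distance = √(2.7² + 41.1²) = 41.2 m.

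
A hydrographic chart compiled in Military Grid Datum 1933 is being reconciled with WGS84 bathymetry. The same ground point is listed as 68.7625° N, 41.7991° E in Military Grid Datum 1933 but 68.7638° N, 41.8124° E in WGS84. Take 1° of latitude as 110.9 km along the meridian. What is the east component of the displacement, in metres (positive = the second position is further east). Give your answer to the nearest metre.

Δφ = 68.7638° − 68.7625° = +0.0013°; Δλ = 41.8124° − 41.7991° = +0.0133°.
ΔN = Δφ × 110900 = 144.2 m; ΔE = Δλ × 110900 × cos(68.7625°) = +0.0133 × 110900 × 0.362235 = 534.3 m.

ΔE = 534 m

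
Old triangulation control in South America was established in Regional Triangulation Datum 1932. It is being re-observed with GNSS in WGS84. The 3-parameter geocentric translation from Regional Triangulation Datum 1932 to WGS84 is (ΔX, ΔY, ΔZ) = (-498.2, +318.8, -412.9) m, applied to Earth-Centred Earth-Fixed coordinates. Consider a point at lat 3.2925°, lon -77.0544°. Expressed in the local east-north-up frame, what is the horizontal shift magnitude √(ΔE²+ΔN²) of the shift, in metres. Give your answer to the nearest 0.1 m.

The local east axis at (φ, λ) is (−sin λ, cos λ, 0), so ΔE = −sin(-77.0544°)·(-498.2) + cos(-77.0544°)·318.8 = -414.12 m.
The local north axis is (−sin φ cos λ, −sin φ sin λ, cos φ), giving ΔN = 6.410 + 17.844 − 412.218 = -387.96 m.
Horizontal magnitude = √(ΔE² + ΔN²) = √((-414.12)² + (-387.96)²) = 567.46 m.

567.5 m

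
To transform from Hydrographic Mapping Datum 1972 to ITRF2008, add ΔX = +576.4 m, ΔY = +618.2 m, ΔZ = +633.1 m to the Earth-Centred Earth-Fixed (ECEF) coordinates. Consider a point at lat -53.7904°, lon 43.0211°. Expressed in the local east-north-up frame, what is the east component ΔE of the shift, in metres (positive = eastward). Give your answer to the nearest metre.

At φ = -53.7904°, λ = 43.0211°: sin φ = -0.806861, cos φ = 0.590741, sin λ = 0.682268, cos λ = 0.731102.
ΔE = −sin λ·ΔX + cos λ·ΔY = −(0.682268)·(576.4) + (0.731102)·(618.2) = 58.71 m.

ΔE = 59 m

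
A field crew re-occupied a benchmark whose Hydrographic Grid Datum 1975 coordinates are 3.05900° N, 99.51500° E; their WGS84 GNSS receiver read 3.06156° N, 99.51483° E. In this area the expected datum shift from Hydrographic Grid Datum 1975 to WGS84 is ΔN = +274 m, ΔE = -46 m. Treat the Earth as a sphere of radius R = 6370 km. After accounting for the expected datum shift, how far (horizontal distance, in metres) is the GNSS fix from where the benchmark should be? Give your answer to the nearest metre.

Observed coordinate differences: Δφ = +0.00256°, Δλ = -0.00017°.
Converting to metres (1° lat = 111177 m, cos φ = 0.998575): observed ΔN = 284.6 m, observed ΔE = -18.9 m.
Subtracting the expected shift leaves a residual of 284.6 − (274) = 10.6 m north and -18.9 − (-46) = 27.1 m east.
Residual distance = √(10.6² + 27.1²) = 29.1 m.

29 m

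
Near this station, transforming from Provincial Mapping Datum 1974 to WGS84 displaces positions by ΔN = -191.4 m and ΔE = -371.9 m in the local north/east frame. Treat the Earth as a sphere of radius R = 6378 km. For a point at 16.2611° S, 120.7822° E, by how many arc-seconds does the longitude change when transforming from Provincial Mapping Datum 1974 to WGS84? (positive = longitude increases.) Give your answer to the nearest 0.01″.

Δλ = -12.53″

At latitude -16.2611°, cos φ = 0.959996.
One radian of longitude at latitude φ spans R cos φ, so Δλ = ΔE / (R cos φ) = -371.9 / (6378000 × 0.959996) = -6.0740e-05 rad = -12.528″.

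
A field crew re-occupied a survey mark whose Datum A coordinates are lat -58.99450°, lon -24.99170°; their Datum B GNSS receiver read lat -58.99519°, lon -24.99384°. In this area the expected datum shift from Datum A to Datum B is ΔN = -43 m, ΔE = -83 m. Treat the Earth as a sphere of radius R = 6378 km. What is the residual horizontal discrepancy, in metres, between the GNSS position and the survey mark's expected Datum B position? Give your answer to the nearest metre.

52 m

Observed coordinate differences: Δφ = -0.00069°, Δλ = -0.00214°.
Converting to metres (1° lat = 111317 m, cos φ = 0.515120): observed ΔN = -76.8 m, observed ΔE = -122.7 m.
Subtracting the expected shift leaves a residual of -76.8 − (-43) = -33.8 m north and -122.7 − (-83) = -39.7 m east.
Residual distance = √((-33.8)² + (-39.7)²) = 52.2 m.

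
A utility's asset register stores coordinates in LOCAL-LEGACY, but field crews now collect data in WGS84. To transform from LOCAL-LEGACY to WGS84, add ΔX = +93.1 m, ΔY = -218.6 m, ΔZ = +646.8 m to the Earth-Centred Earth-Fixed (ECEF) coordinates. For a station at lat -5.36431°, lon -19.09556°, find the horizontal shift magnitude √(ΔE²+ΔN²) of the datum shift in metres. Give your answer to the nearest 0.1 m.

The local east axis at (φ, λ) is (−sin λ, cos λ, 0), so ΔE = −sin(-19.09556°)·93.1 + cos(-19.09556°)·(-218.6) = -176.11 m.
The local north axis is (−sin φ cos λ, −sin φ sin λ, cos φ), giving ΔN = 8.225 + 6.686 + 643.967 = 658.88 m.
Horizontal magnitude = √(ΔE² + ΔN²) = √((-176.11)² + 658.88²) = 682.01 m.

682.0 m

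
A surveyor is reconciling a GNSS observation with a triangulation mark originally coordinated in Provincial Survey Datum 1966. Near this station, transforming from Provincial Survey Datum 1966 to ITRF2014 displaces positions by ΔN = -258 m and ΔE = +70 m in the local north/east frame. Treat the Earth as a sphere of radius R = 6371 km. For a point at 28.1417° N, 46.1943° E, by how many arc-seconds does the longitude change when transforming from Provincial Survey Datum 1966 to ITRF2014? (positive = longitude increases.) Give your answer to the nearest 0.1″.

Δλ = 2.6″

At latitude 28.1417°, cos φ = 0.881784.
One radian of longitude at latitude φ spans R cos φ, so Δλ = ΔE / (R cos φ) = 70.0 / (6371000 × 0.881784) = 1.2460e-05 rad = 2.570″.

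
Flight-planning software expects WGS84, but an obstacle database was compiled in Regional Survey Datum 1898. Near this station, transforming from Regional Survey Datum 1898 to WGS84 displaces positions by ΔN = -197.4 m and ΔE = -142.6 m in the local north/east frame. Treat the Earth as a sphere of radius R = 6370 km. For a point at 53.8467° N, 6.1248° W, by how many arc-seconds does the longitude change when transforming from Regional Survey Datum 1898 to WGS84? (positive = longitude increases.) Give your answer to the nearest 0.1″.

At latitude 53.8467°, cos φ = 0.589948.
One radian of longitude at latitude φ spans R cos φ, so Δλ = ΔE / (R cos φ) = -142.6 / (6370000 × 0.589948) = -3.7946e-05 rad = -7.827″.

Δλ = -7.8″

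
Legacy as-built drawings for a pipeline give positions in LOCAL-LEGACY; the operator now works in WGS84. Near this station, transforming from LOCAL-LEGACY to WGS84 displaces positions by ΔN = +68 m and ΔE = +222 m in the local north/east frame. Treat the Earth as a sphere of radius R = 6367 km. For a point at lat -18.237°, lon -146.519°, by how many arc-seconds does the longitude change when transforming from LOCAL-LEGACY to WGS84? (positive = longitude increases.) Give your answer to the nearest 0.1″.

Δλ = 7.6″

At latitude -18.237°, cos φ = 0.949770.
One radian of longitude at latitude φ spans R cos φ, so Δλ = ΔE / (R cos φ) = 222.0 / (6367000 × 0.949770) = 3.6711e-05 rad = 7.572″.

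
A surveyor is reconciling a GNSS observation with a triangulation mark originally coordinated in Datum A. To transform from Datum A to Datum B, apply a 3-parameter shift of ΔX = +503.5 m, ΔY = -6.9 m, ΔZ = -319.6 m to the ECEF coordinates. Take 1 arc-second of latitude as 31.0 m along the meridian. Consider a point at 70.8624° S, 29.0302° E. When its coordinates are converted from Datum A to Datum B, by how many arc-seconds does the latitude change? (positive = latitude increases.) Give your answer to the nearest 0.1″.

sin φ = -0.944734, cos φ = 0.327838, sin λ = 0.485271, cos λ = 0.874364.
North component: ΔN = −sin φ cos λ·ΔX − sin φ sin λ·ΔY + cos φ·ΔZ = −(-0.944734)(0.874364)(503.5) − (-0.944734)(0.485271)(-6.9) + (0.327838)(-319.6) = 307.97 m.
1° of latitude spans 3600 × 31.00 = 111600 m, so Δφ = 307.97 / 111600 × 3600 = 9.935″.

Δφ = 9.9″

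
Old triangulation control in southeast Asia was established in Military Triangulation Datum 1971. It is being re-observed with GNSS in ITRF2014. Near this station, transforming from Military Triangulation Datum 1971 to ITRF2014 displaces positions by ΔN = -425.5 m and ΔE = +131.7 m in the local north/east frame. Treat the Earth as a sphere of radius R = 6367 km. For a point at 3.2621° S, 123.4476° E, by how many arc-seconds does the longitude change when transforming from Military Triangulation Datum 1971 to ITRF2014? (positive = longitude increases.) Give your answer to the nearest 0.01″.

Δλ = 4.27″

At latitude -3.2621°, cos φ = 0.998380.
One radian of longitude at latitude φ spans R cos φ, so Δλ = ΔE / (R cos φ) = 131.7 / (6367000 × 0.998380) = 2.0718e-05 rad = 4.273″.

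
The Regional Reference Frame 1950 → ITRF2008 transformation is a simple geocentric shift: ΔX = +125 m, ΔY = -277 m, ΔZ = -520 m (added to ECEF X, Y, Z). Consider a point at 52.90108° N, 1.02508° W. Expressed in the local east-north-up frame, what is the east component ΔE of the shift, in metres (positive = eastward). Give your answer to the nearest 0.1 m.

At φ = 52.90108°, λ = -1.02508°: sin φ = 0.797595, cos φ = 0.603193, sin λ = -0.017890, cos λ = 0.999840.
ΔE = −sin λ·ΔX + cos λ·ΔY = −(-0.017890)·(125) + (0.999840)·(-277) = -274.72 m.

ΔE = -274.7 m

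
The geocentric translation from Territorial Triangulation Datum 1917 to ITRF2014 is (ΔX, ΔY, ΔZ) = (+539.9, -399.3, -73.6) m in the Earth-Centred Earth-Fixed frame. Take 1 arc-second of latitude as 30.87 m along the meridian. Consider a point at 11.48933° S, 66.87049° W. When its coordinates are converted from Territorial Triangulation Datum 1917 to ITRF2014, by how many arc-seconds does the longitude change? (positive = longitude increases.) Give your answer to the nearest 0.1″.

sin φ = -0.199185, cos φ = 0.979962, sin λ = -0.919619, cos λ = 0.392811.
East component: ΔE = −sin λ·ΔX + cos λ·ΔY = −(-0.919619)(539.9) + (0.392811)(-399.3) = 339.65 m.
1° of latitude spans 3600 × 30.87 = 111132 m; at latitude φ, 1° of longitude spans that × cos φ = 108905.1 m, so Δλ = 339.65 / 108905.1 × 3600 = 11.228″.

Δλ = 11.2″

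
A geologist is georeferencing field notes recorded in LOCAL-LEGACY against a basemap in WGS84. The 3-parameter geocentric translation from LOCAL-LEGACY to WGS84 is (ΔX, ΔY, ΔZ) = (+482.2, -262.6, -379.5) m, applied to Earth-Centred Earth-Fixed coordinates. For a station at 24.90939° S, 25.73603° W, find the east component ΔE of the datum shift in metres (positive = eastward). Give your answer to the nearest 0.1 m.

At φ = -24.90939°, λ = -25.73603°: sin φ = -0.421184, cos φ = 0.906975, sin λ = -0.434226, cos λ = 0.900804.
ΔE = −sin λ·ΔX + cos λ·ΔY = −(-0.434226)·(482.2) + (0.900804)·(-262.6) = -27.17 m.

ΔE = -27.2 m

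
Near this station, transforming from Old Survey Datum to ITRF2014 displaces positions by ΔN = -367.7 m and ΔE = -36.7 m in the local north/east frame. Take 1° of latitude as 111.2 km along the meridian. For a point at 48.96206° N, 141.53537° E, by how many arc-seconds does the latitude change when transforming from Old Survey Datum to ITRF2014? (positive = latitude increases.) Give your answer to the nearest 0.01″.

Δφ = -11.90″

1° of latitude = 111.2 km, so Δφ = -367.7 / 111200 = -0.0033067° = -11.904″.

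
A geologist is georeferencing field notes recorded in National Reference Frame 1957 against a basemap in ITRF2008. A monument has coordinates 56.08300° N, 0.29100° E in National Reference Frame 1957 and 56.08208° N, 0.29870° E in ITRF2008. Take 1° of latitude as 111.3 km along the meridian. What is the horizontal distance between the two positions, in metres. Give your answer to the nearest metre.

Δφ = 56.08208° − 56.08300° = -0.00092°; Δλ = 0.29870° − 0.29100° = +0.00770°.
ΔN = Δφ × 111300 = -102.4 m; ΔE = Δλ × 111300 × cos(56.08300°) = +0.00770 × 111300 × 0.557991 = 478.2 m.
Distance = √(ΔE² + ΔN²) = √(478.2² + (-102.4)²) = 489.0 m.

489 m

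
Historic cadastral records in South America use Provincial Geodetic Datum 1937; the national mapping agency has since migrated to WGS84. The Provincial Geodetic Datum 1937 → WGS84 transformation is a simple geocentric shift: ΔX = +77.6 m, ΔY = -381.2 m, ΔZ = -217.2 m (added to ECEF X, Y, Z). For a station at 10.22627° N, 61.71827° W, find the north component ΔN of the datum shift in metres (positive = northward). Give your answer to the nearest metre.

The local north axis is (−sin φ cos λ, −sin φ sin λ, cos φ), giving ΔN = -6.528 − 59.598 − 213.750 = -279.88 m.

ΔN = -280 m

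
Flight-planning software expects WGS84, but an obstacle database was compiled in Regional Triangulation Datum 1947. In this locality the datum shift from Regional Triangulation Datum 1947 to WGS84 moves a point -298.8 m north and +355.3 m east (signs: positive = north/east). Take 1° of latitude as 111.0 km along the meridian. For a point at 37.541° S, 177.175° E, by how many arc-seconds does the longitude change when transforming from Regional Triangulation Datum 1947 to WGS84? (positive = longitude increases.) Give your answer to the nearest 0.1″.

At latitude -37.541°, cos φ = 0.792918.
1° of longitude at this latitude = 111.0 × cos φ = 88.01 km, so Δλ = 355.3 / 88013.8 = 0.0040369° = 14.533″.

Δλ = 14.5″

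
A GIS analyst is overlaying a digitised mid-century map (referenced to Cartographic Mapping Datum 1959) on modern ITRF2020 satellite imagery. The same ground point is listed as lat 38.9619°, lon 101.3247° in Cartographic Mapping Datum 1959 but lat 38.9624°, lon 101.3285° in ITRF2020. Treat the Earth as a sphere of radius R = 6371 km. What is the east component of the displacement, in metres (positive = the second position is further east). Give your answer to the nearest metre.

ΔE = 329 m

Δφ = 38.9624° − 38.9619° = +0.0005°; Δλ = 101.3285° − 101.3247° = +0.0038°.
1° along a meridian = πR/180 = 111195 m.
ΔN = Δφ × 111195 = 55.6 m; ΔE = Δλ × 111195 × cos(38.9619°) = +0.0038 × 111195 × 0.777564 = 328.6 m.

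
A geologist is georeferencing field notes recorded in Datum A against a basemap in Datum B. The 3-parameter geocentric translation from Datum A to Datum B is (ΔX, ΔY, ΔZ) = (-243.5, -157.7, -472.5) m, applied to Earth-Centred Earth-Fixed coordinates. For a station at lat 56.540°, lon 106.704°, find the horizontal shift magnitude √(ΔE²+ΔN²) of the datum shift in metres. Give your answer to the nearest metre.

339 m

At φ = 56.540°, λ = 106.704°: sin φ = 0.834271, cos φ = 0.551355, sin λ = 0.957802, cos λ = -0.287427.
ΔE = −sin λ·ΔX + cos λ·ΔY = −(0.957802)·(-243.5) + (-0.287427)·(-157.7) = 278.55 m.
ΔN = −sin φ cos λ·ΔX − sin φ sin λ·ΔY + cos φ·ΔZ = −(0.834271)(-0.287427)(-243.5) − (0.834271)(0.957802)(-157.7) + (0.551355)(-472.5) = -192.89 m.
Horizontal magnitude = √(ΔE² + ΔN²) = √(278.55² + (-192.89)²) = 338.82 m.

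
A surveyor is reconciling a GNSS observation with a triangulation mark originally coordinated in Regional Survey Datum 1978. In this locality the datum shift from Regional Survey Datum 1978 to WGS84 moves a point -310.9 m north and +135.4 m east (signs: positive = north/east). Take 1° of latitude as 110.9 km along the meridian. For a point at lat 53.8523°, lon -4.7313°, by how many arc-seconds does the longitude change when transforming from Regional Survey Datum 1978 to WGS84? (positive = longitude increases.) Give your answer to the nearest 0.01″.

At latitude 53.8523°, cos φ = 0.589869.
1° of longitude at this latitude = 110.9 × cos φ = 65.42 km, so Δλ = 135.4 / 65416.5 = 0.0020698° = 7.451″.

Δλ = 7.45″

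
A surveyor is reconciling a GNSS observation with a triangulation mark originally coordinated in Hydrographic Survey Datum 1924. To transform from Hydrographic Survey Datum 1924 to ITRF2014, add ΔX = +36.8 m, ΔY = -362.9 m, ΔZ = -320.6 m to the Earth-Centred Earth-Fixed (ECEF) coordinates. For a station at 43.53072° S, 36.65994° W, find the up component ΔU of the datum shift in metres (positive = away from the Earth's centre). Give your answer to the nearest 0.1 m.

At φ = -43.53072°, λ = -36.65994°: sin φ = -0.688743, cos φ = 0.725005, sin λ = -0.597064, cos λ = 0.802193.
ΔU = cos φ cos λ·ΔX + cos φ sin λ·ΔY + sin φ·ΔZ = (0.725005)(0.802193)(36.8) + (0.725005)(-0.597064)(-362.9) + (-0.688743)(-320.6) = 399.30 m.

ΔU = 399.3 m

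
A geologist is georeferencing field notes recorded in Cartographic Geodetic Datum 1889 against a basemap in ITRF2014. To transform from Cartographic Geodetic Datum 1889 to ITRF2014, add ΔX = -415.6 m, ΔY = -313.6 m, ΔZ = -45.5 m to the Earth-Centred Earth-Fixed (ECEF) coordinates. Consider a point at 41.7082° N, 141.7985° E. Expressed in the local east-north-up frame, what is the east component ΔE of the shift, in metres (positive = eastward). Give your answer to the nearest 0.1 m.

The local east axis at (φ, λ) is (−sin λ, cos λ, 0), so ΔE = −sin(141.7985°)·(-415.6) + cos(141.7985°)·(-313.6) = 503.46 m.

ΔE = 503.5 m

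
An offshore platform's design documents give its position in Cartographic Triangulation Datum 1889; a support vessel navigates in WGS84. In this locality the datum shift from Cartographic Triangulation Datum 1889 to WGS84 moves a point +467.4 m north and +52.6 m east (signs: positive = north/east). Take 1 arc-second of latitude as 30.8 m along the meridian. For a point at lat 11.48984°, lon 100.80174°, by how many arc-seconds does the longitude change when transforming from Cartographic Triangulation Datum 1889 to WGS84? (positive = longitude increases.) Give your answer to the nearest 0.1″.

Δλ = 1.7″

At latitude 11.48984°, cos φ = 0.979960.
1″ of longitude at this latitude = 30.80 × cos φ = 30.1828 m, so Δλ = 52.6 / 30.1828 = 1.743″.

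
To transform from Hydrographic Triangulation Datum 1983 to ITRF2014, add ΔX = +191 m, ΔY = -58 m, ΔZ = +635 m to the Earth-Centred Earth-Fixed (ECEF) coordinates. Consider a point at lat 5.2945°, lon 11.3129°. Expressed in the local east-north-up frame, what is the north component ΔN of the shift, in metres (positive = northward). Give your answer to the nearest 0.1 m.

The local north axis is (−sin φ cos λ, −sin φ sin λ, cos φ), giving ΔN = -17.282 + 1.050 + 632.291 = 616.06 m.

ΔN = 616.1 m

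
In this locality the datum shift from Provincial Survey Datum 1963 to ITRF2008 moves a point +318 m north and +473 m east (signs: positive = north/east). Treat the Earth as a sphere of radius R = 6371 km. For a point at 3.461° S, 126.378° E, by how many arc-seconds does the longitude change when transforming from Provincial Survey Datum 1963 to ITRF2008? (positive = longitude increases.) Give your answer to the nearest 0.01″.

Δλ = 15.34″

At latitude -3.461°, cos φ = 0.998176.
One radian of longitude at latitude φ spans R cos φ, so Δλ = ΔE / (R cos φ) = 473.0 / (6371000 × 0.998176) = 7.4378e-05 rad = 15.342″.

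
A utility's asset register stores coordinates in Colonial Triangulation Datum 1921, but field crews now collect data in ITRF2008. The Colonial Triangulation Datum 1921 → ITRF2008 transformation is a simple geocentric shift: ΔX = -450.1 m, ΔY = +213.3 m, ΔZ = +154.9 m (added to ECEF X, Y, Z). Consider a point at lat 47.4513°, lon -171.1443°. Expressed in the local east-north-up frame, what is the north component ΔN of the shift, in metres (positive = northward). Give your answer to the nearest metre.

At φ = 47.4513°, λ = -171.1443°: sin φ = 0.736703, cos φ = 0.676217, sin λ = -0.153946, cos λ = -0.988079.
ΔN = −sin φ cos λ·ΔX − sin φ sin λ·ΔY + cos φ·ΔZ = −(0.736703)(-0.988079)(-450.1) − (0.736703)(-0.153946)(213.3) + (0.676217)(154.9) = -198.70 m.

ΔN = -199 m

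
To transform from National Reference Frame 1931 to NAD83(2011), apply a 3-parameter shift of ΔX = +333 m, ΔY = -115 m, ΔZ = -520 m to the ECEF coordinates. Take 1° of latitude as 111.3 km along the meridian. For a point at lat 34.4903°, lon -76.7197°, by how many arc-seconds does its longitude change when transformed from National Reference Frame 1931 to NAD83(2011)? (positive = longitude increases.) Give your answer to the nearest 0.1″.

sin φ = 0.566267, cos φ = 0.824222, sin λ = -0.973258, cos λ = 0.229715.
East component: ΔE = −sin λ·ΔX + cos λ·ΔY = −(-0.973258)(333) + (0.229715)(-115) = 297.68 m.
1° of latitude spans 111300 m; at latitude φ, 1° of longitude spans that × cos φ = 91735.9 m, so Δλ = 297.68 / 91735.9 × 3600 = 11.682″.

Δλ = 11.7″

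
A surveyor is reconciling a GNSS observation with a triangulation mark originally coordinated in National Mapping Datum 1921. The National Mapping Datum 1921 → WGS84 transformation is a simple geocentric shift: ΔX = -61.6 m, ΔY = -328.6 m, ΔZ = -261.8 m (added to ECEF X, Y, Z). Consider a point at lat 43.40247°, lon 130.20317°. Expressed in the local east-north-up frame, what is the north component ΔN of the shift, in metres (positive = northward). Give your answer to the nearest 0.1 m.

ΔN = -45.1 m

At φ = 43.40247°, λ = 130.20317°: sin φ = 0.687119, cos φ = 0.726545, sin λ = 0.763760, cos λ = -0.645500.
ΔN = −sin φ cos λ·ΔX − sin φ sin λ·ΔY + cos φ·ΔZ = −(0.687119)(-0.645500)(-61.6) − (0.687119)(0.763760)(-328.6) + (0.726545)(-261.8) = -45.08 m.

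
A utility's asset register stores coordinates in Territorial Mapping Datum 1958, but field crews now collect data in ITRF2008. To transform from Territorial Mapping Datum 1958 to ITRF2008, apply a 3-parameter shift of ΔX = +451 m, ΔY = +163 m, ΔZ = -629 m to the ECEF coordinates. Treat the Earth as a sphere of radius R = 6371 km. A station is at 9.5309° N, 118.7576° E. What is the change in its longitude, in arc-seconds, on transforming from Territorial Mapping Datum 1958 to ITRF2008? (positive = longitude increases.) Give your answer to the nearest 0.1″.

Δλ = -15.6″

sin φ = 0.165579, cos φ = 0.986196, sin λ = 0.876663, cos λ = -0.481105.
East component: ΔE = −sin λ·ΔX + cos λ·ΔY = −(0.876663)(451) + (-0.481105)(163) = -473.80 m.
1° of latitude spans πR/180 = 111195 m; at latitude φ, 1° of longitude spans that × cos φ = 109660.0 m, so Δλ = -473.80 / 109660.0 × 3600 = -15.554″.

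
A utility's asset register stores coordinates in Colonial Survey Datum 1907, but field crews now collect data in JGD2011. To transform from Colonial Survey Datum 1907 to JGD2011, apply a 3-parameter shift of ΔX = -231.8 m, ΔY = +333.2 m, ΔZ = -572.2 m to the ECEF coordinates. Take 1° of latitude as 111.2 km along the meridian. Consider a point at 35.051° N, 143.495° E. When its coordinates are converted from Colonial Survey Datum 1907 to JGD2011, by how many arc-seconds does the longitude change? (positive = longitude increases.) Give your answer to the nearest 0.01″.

Δλ = -5.14″

sin φ = 0.574305, cos φ = 0.818641, sin λ = 0.594893, cos λ = -0.803805.
East component: ΔE = −sin λ·ΔX + cos λ·ΔY = −(0.594893)(-231.8) + (-0.803805)(333.2) = -129.93 m.
1° of latitude spans 111200 m; at latitude φ, 1° of longitude spans that × cos φ = 91032.9 m, so Δλ = -129.93 / 91032.9 × 3600 = -5.138″.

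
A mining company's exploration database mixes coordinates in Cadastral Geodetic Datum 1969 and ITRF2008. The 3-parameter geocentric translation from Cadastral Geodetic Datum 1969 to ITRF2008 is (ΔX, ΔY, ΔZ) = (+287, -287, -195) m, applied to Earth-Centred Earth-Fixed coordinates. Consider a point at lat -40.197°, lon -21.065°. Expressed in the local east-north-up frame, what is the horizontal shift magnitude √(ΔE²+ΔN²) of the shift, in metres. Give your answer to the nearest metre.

188 m

At φ = -40.197°, λ = -21.065°: sin φ = -0.645418, cos φ = 0.763830, sin λ = -0.359427, cos λ = 0.933173.
ΔE = −sin λ·ΔX + cos λ·ΔY = −(-0.359427)·(287) + (0.933173)·(-287) = -164.67 m.
ΔN = −sin φ cos λ·ΔX − sin φ sin λ·ΔY + cos φ·ΔZ = −(-0.645418)(0.933173)(287) − (-0.645418)(-0.359427)(-287) + (0.763830)(-195) = 90.49 m.
Horizontal magnitude = √(ΔE² + ΔN²) = √((-164.67)² + 90.49²) = 187.89 m.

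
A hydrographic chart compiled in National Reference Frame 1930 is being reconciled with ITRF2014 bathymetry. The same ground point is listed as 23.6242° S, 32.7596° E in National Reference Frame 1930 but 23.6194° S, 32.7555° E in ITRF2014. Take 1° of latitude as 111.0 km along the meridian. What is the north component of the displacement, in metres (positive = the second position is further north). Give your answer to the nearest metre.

ΔN = 533 m

Δφ = -23.6194° − -23.6242° = +0.0048°; Δλ = 32.7555° − 32.7596° = -0.0041°.
ΔN = Δφ × 111000 = 532.8 m; ΔE = Δλ × 111000 × cos(-23.6242°) = -0.0041 × 111000 × 0.916194 = -417.0 m.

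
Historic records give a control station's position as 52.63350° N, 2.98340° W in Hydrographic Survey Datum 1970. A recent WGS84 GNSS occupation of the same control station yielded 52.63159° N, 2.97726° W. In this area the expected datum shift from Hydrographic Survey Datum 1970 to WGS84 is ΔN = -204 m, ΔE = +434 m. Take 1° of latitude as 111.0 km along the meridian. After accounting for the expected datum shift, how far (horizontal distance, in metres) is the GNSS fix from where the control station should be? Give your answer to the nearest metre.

22 m

Observed coordinate differences: Δφ = -0.00191°, Δλ = +0.00614°.
Converting to metres (1° lat = 111000 m, cos φ = 0.606911): observed ΔN = -212.0 m, observed ΔE = 413.6 m.
Subtracting the expected shift leaves a residual of -212.0 − (-204) = -8.0 m north and 413.6 − (434) = -20.4 m east.
Residual distance = √((-8.0)² + (-20.4)²) = 21.9 m.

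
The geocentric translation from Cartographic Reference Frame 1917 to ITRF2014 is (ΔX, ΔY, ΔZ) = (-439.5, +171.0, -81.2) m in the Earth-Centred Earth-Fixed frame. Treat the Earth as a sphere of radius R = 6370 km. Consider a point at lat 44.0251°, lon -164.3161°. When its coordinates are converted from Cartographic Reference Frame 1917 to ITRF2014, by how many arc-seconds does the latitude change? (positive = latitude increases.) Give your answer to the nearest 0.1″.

Δφ = -10.4″

sin φ = 0.694973, cos φ = 0.719035, sin λ = -0.270330, cos λ = -0.962768.
North component: ΔN = −sin φ cos λ·ΔX − sin φ sin λ·ΔY + cos φ·ΔZ = −(0.694973)(-0.962768)(-439.5) − (0.694973)(-0.270330)(171.0) + (0.719035)(-81.2) = -320.33 m.
1° of latitude spans πR/180 = 111177 m, so Δφ = -320.33 / 111177 × 3600 = -10.372″.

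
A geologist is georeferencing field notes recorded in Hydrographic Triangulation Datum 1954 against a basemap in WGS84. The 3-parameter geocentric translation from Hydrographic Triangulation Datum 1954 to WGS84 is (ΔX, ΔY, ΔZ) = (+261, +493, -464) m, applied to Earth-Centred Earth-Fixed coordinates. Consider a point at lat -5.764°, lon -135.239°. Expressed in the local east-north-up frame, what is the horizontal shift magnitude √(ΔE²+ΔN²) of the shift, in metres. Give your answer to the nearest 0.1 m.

The local east axis at (φ, λ) is (−sin λ, cos λ, 0), so ΔE = −sin(-135.239°)·261 + cos(-135.239°)·493 = -166.27 m.
The local north axis is (−sin φ cos λ, −sin φ sin λ, cos φ), giving ΔN = -18.612 − 34.864 − 461.654 = -515.13 m.
Horizontal magnitude = √(ΔE² + ΔN²) = √((-166.27)² + (-515.13)²) = 541.30 m.

541.3 m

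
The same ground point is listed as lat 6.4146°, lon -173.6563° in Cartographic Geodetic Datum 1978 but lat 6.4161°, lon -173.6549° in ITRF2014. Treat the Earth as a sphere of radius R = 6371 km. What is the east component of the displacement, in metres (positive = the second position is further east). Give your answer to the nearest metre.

ΔE = 155 m

Δφ = 6.4161° − 6.4146° = +0.0015°; Δλ = -173.6549° − -173.6563° = +0.0014°.
1° along a meridian = πR/180 = 111195 m.
ΔN = Δφ × 111195 = 166.8 m; ΔE = Δλ × 111195 × cos(6.4146°) = +0.0014 × 111195 × 0.993739 = 154.7 m.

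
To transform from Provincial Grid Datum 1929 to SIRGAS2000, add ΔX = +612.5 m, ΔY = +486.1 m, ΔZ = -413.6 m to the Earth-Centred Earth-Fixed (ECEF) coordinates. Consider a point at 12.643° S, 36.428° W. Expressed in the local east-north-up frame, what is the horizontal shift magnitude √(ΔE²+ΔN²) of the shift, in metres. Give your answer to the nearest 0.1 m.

835.8 m

At φ = -12.643°, λ = -36.428°: sin φ = -0.218876, cos φ = 0.975753, sin λ = -0.593812, cos λ = 0.804604.
ΔE = −sin λ·ΔX + cos λ·ΔY = −(-0.593812)·(612.5) + (0.804604)·(486.1) = 754.83 m.
ΔN = −sin φ cos λ·ΔX − sin φ sin λ·ΔY + cos φ·ΔZ = −(-0.218876)(0.804604)(612.5) − (-0.218876)(-0.593812)(486.1) + (0.975753)(-413.6) = -358.88 m.
Horizontal magnitude = √(ΔE² + ΔN²) = √(754.83² + (-358.88)²) = 835.80 m.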